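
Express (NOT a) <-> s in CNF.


Step 1: Rewrite (¬a) ↔ s as ((¬a) → s) ∧ (s → (¬a)).
Step 2: Rewrite each implication as a disjunction.
Step 3: Eliminate any double negations (¬¬X = X).

(a OR s) AND ((NOT s) OR (NOT a))


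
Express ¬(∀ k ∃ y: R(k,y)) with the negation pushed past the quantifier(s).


Negation flips each quantifier (∀↔∃) and negates the inner predicate.
¬(∀ k ∃ y: φ) = ∃ k ∀ y: ¬φ.

∃ k ∀ y: ¬(R(k,y))


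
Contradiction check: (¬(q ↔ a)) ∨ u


Truth table over {a, q, u}:
a | q | u | φ
-------------
F | F | F | F
T | F | F | T
F | T | F | T
T | T | F | F
F | F | T | T
T | F | T | T
F | T | T | T
T | T | T | T
Satisfying assignment at row 2: a=T, q=F, u=F gives T.

No, it is not a contradiction.


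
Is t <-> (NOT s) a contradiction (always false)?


Truth table over {s, t}:
s | t | φ
---------
F | F | F
T | F | T
F | T | T
T | T | F
Satisfying assignment at row 2: s=T, t=F gives T.

No, it is not a contradiction.


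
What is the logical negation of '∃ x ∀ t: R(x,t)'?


Negation flips each quantifier (∀↔∃) and negates the inner predicate.
¬(∃ x ∀ t: φ) = ∀ x ∃ t: ¬φ.

∀ x ∃ t: ¬(R(x,t))


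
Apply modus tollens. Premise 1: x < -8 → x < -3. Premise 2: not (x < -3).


Modus tollens: from (P → Q) and ¬Q, infer ¬P.
Q = 'x < -3' is denied; since P → Q, P must also fail.

Not (x < -8).


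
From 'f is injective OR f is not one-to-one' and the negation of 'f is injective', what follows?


Disjunctive syllogism: from (P ∨ Q) and ¬P, infer Q.
One disjunct, 'f is injective', is ruled out; the other must hold.

f is not one-to-one


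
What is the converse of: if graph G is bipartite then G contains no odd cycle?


The converse of (P → Q) is (Q → P). It is not in general equivalent to the original.
Here P = 'graph G is bipartite' and Q = 'G contains no odd cycle'.

If G contains no odd cycle, then graph G is bipartite.


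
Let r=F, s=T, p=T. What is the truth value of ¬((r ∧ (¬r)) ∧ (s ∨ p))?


Substitute r=F, s=T, p=T:
¬r = T
r ∧ (¬r) = F ∧ T = F
s ∨ p = T ∨ T = T
(r ∧ (¬r)) ∧ (s ∨ p) = F ∧ T = F
¬((r ∧ (¬r)) ∧ (s ∨ p)) = T

T


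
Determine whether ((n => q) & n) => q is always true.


Build the truth table over {n, q}:
n | q | φ
---------
False | False | True
True | False | True
False | True | True
True | True | True
Every row evaluates to true.

Yes, it is a tautology.


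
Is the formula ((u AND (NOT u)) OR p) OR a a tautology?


Build the truth table over {a, p, u}:
a | p | u | φ
-------------
F | F | F | F
T | F | F | T
F | T | F | T
T | T | F | T
F | F | T | F
T | F | T | T
F | T | T | T
T | T | T | T
Counterexample at row 1: with a=F, p=F, u=F, the formula is F.

No, it is not a tautology.


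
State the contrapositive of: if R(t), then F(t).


The contrapositive of (P → Q) is (¬Q → ¬P); it is logically equivalent to the original.
Here P = 'R(t)' and Q = 'F(t)'.

If not (F(t)), then not (R(t)).


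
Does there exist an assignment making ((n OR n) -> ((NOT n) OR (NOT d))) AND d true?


Search for a satisfying assignment over {d, n}.
Try d=T, n=F: the formula evaluates to T.
A satisfying assignment exists.

Satisfiable.


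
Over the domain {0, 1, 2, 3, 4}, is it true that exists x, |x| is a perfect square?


Evaluate the predicate on each element: 0:True, 1:True, 2:False, 3:False, 4:True.
Witness x = 0 satisfies the predicate.

True


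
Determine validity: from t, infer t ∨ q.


This matches the form of disjunction introduction: the conclusion follows in every model of the premises.

Valid.


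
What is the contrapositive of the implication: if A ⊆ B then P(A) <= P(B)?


The contrapositive of (P → Q) is (¬Q → ¬P); it is logically equivalent to the original.
Here P = 'A ⊆ B' and Q = 'P(A) <= P(B)'.

If not (P(A) <= P(B)), then not (A ⊆ B).


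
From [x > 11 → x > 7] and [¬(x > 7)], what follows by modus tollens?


Modus tollens: from (P → Q) and ¬Q, infer ¬P.
Q = 'x > 7' is denied; since P → Q, P must also fail.

Not (x > 11).


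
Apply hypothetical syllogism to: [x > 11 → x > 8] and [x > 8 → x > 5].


Hypothetical syllogism: from (P → Q) and (Q → R), infer (P → R).
Chain the two implications through the shared middle term 'x > 8'.

x > 11 → x > 5


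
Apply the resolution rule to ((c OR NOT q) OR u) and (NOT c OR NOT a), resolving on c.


The clauses contain complementary literals c and NOTc.
Resolution eliminates this pair and disjoins the remaining literals (merging duplicates).

((u OR NOT q) OR NOT a)


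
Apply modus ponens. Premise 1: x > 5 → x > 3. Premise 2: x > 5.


Modus ponens: from (P → Q) and P, infer Q.
P = 'x > 5' is asserted, and P → Q holds, so Q follows.

x > 3.


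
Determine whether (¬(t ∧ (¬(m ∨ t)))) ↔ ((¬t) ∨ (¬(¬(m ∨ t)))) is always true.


Build the truth table over {m, t}:
m | t | φ
---------
F | F | T
T | F | T
F | T | T
T | T | T
Every row evaluates to true.

Yes, it is a tautology.


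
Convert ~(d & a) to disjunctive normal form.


Step 1: Apply De Morgan: ¬(d ∧ a) = ¬d ∨ ¬a.

(~d) | (~a)


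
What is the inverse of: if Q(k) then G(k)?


The inverse of (P → Q) is (¬P → ¬Q). It is equivalent to the converse, not to the original.
Here P = 'Q(k)' and Q = 'G(k)'.

If not (Q(k)), then not (G(k)).


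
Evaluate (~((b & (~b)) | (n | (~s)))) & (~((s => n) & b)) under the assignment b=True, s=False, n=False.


Substitute b=True, s=False, n=False:
~b = False
b & (~b) = True & False = False
~s = True
n | (~s) = False | True = True
(b & (~b)) | (n | (~s)) = False | True = True
~((b & (~b)) | (n | (~s))) = False
s => n = False => False = True
(s => n) & b = True & True = True
~((s => n) & b) = False
(~((b & (~b)) | (n | (~s)))) & (~((s => n) & b)) = False & False = False

False


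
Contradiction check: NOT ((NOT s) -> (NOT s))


Truth table over {s}:
s | φ
-----
F | F
T | F
Every row is false.

Yes, it is a contradiction.


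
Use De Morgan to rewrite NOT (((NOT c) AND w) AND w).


De Morgan: the negation of a conjunction is the disjunction of the negations.
Distribute NOT across AND, flipping it to OR, and negate each literal.

(c OR (NOT w)) OR (NOT w)


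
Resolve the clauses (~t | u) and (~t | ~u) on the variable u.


The clauses contain complementary literals u and ~u.
Resolution eliminates this pair and disjoins the remaining literals (merging duplicates).

~t


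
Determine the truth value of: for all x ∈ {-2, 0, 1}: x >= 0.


Evaluate the predicate on each element: -2:F, 0:T, 1:T.
Counterexample x = -2 fails the predicate.

F


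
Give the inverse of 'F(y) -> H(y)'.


The inverse of (P → Q) is (¬P → ¬Q). It is equivalent to the converse, not to the original.
Here P = 'F(y)' and Q = 'H(y)'.

If not (F(y)), then not (H(y)).


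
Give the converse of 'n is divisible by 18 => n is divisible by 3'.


The converse of (P → Q) is (Q → P). It is not in general equivalent to the original.
Here P = 'n is divisible by 18' and Q = 'n is divisible by 3'.

If n is divisible by 3, then n is divisible by 18.


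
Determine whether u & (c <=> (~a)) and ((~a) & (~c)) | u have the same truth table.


Compare truth tables:
a | c | u | φ | ψ
-----------------
False | False | False | False | True
True | False | False | False | False
False | True | False | False | False
True | True | False | False | False
False | False | True | False | True
True | False | True | True | True
False | True | True | True | True
True | True | True | False | True
They differ at row 1 (a=False, c=False, u=False): φ=False but ψ=True.

No, they are not logically equivalent.


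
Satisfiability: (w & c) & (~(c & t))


Search for a satisfying assignment over {c, t, w}.
Try c=True, t=False, w=True: the formula evaluates to True.
A satisfying assignment exists.

Satisfiable.


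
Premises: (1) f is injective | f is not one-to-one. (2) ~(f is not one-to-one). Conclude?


Disjunctive syllogism: from (P ∨ Q) and ¬P, infer Q.
One disjunct, 'f is not one-to-one', is ruled out; the other must hold.

f is injective


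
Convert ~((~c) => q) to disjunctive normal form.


Step 1: Rewrite implication then negate: ¬(¬(¬c) ∨ q) = (¬c) ∧ ¬q.

(~c) & (~q)


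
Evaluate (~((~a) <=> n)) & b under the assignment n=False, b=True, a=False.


Substitute n=False, b=True, a=False:
~a = True
(~a) <=> n = True <=> False = False
~((~a) <=> n) = True
(~((~a) <=> n)) & b = True & True = True

True


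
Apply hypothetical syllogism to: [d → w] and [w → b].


Hypothetical syllogism: from (P → Q) and (Q → R), infer (P → R).
Chain the two implications through the shared middle term 'w'.

d → b


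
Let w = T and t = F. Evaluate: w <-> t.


Biconditional is true when both operands have the same truth value.
Substitute: w=T, t=F.
T <-> F evaluates to F.

F


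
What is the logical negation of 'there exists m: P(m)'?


¬(for all x: φ) = there exists x: ¬φ, and ¬(there exists x: φ) = for all x: ¬φ.
Apply to the existential statement.

for all m: NOT(P(m))


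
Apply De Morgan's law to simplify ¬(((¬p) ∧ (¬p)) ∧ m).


De Morgan: the negation of a conjunction is the disjunction of the negations.
Distribute ¬ across ∧, flipping it to ∨, and negate each literal.

(p ∨ p) ∨ (¬m)


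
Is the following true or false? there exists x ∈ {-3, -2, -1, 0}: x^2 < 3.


Evaluate the predicate on each element: -3:F, -2:F, -1:T, 0:T.
Witness x = -1 satisfies the predicate.

T


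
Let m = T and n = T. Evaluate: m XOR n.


Exclusive or is true when exactly one operand is true.
Substitute: m=T, n=T.
T XOR T evaluates to F.

F


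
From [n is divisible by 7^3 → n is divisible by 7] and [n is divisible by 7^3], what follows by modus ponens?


Modus ponens: from (P → Q) and P, infer Q.
P = 'n is divisible by 7^3' is asserted, and P → Q holds, so Q follows.

n is divisible by 7.


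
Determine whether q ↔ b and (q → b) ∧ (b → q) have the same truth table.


Compare truth tables:
b | q | φ | ψ
-------------
F | F | T | T
T | F | F | F
F | T | F | F
T | T | T | T
The columns φ and ψ agree on every row.

Yes, they are logically equivalent.


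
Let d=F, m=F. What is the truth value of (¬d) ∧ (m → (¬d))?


Substitute d=F, m=F:
¬d = T
¬d = T
m → (¬d) = F → T = T
(¬d) ∧ (m → (¬d)) = T ∧ T = T

T


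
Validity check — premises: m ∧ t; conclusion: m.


This matches the form of conjunction elimination: the conclusion follows in every model of the premises.

Valid.


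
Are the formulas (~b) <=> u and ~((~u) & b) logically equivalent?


Compare truth tables:
b | u | φ | ψ
-------------
False | False | False | True
True | False | True | False
False | True | True | True
True | True | False | True
They differ at row 1 (b=False, u=False): φ=False but ψ=True.

No, they are not logically equivalent.


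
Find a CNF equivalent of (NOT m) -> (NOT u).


Step 1: Rewrite (¬m) → (¬u) as ¬(¬m) ∨ (¬u).
Step 2: Eliminate any double negations (¬¬X = X).

m OR (NOT u)


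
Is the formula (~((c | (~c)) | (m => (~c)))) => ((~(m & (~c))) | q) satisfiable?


Search for a satisfying assignment over {c, m, q}.
Try c=False, m=False, q=False: the formula evaluates to True.
A satisfying assignment exists.

Satisfiable.


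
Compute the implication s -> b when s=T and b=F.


Implication is false only when antecedent is true and consequent is false.
Substitute: s=T, b=F.
T -> F evaluates to F.

F


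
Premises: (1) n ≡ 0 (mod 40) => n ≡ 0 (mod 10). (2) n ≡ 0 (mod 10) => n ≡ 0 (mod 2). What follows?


Hypothetical syllogism: from (P → Q) and (Q → R), infer (P → R).
Chain the two implications through the shared middle term 'n ≡ 0 (mod 10)'.

n ≡ 0 (mod 40) => n ≡ 0 (mod 2)


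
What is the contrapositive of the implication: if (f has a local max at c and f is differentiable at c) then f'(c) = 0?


The contrapositive of (P → Q) is (¬Q → ¬P); it is logically equivalent to the original.
Here P = '(f has a local max at c and f is differentiable at c)' and Q = 'f'(c) = 0'.

If not (f'(c) = 0), then not ((f has a local max at c and f is differentiable at c)).


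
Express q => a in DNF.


Step 1: Rewrite q → a as ¬q ∨ a.

(~q) | a


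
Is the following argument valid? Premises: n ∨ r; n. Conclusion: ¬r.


This is affirming a disjunct (fallacy). There exist truth assignments where the premises are all true but the conclusion is false.

Invalid.


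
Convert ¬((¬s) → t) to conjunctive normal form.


Step 1: Rewrite (¬s) → t as ¬(¬s) ∨ t.
Step 2: Negate: ¬(¬(¬s) ∨ t) = (¬s) ∧ ¬t (De Morgan + double negation).

(¬s) ∧ (¬t)


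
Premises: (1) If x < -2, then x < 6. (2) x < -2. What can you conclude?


Modus ponens: from (P → Q) and P, infer Q.
P = 'x < -2' is asserted, and P → Q holds, so Q follows.

x < 6.


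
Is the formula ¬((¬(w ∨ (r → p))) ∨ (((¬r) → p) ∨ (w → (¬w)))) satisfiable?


Search for a satisfying assignment over {p, r, w}.
Try p=F, r=F, w=T: the formula evaluates to T.
A satisfying assignment exists.

Satisfiable.


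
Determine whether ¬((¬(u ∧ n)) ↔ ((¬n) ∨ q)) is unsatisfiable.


Truth table over {n, q, u}:
n | q | u | φ
-------------
F | F | F | F
T | F | F | T
F | T | F | F
T | T | F | F
F | F | T | F
T | F | T | F
F | T | T | F
T | T | T | T
Satisfying assignment at row 2: n=T, q=F, u=F gives T.

No, it is not a contradiction.


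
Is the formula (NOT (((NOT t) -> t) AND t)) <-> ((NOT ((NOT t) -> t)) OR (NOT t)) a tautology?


Build the truth table over {t}:
t | φ
-----
F | T
T | T
Every row evaluates to true.

Yes, it is a tautology.


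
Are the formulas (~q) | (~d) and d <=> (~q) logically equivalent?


Compare truth tables:
d | q | φ | ψ
-------------
False | False | True | False
True | False | True | True
False | True | True | True
True | True | False | False
They differ at row 1 (d=False, q=False): φ=True but ψ=False.

No, they are not logically equivalent.


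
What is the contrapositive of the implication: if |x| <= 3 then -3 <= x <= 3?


The contrapositive of (P → Q) is (¬Q → ¬P); it is logically equivalent to the original.
Here P = '|x| <= 3' and Q = '-3 <= x <= 3'.

If not (-3 <= x <= 3), then not (|x| <= 3).


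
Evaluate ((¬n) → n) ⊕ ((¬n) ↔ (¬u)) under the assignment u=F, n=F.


Substitute u=F, n=F:
¬n = T
(¬n) → n = T → F = F
¬n = T
¬u = T
(¬n) ↔ (¬u) = T ↔ T = T
((¬n) → n) ⊕ ((¬n) ↔ (¬u)) = F ⊕ T = T

T


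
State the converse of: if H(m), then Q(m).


The converse of (P → Q) is (Q → P). It is not in general equivalent to the original.
Here P = 'H(m)' and Q = 'Q(m)'.

If Q(m), then H(m).


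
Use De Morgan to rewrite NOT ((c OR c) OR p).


De Morgan: the negation of a disjunction is the conjunction of the negations.
Distribute NOT across OR, flipping it to AND, and negate each literal.

((NOT c) AND (NOT c)) AND (NOT p)


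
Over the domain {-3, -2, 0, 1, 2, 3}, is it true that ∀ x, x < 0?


Evaluate the predicate on each element: -3:T, -2:T, 0:F, 1:F, 2:F, 3:F.
Counterexample x = 0 fails the predicate.

F


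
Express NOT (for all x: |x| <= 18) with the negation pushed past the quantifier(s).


¬(for all x: φ) = there exists x: ¬φ, and ¬(there exists x: φ) = for all x: ¬φ.
Apply to the universal statement.

there exists x: NOT(|x| <= 18)


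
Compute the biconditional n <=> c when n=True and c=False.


Biconditional is true when both operands have the same truth value.
Substitute: n=True, c=False.
True <=> False evaluates to False.

False


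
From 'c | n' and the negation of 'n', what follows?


Disjunctive syllogism: from (P ∨ Q) and ¬P, infer Q.
One disjunct, 'n', is ruled out; the other must hold.

c


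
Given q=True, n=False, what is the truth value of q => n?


Implication is false only when antecedent is true and consequent is false.
Substitute: q=True, n=False.
True => False evaluates to False.

False


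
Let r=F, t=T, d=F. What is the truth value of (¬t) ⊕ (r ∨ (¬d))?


Substitute r=F, t=T, d=F:
¬t = F
¬d = T
r ∨ (¬d) = F ∨ T = T
(¬t) ⊕ (r ∨ (¬d)) = F ⊕ T = T

T


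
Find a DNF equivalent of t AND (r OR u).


Step 1: Distribute ∧ over ∨: t ∧ (r ∨ u) = (t ∧ r) ∨ (t ∧ u).

(t AND r) OR (t AND u)


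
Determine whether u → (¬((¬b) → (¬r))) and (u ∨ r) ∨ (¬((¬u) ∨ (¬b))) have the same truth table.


Compare truth tables:
b | r | u | φ | ψ
-----------------
F | F | F | T | F
T | F | F | T | F
F | T | F | T | T
T | T | F | T | T
F | F | T | F | T
T | F | T | F | T
F | T | T | T | T
T | T | T | F | T
They differ at row 1 (b=F, r=F, u=F): φ=T but ψ=F.

No, they are not logically equivalent.


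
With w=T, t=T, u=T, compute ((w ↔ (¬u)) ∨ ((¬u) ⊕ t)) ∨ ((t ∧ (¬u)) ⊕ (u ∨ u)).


Substitute w=T, t=T, u=T:
¬u = F
w ↔ (¬u) = T ↔ F = F
¬u = F
(¬u) ⊕ t = F ⊕ T = T
(w ↔ (¬u)) ∨ ((¬u) ⊕ t) = F ∨ T = T
¬u = F
t ∧ (¬u) = T ∧ F = F
u ∨ u = T ∨ T = T
(t ∧ (¬u)) ⊕ (u ∨ u) = F ⊕ T = T
((w ↔ (¬u)) ∨ ((¬u) ⊕ t)) ∨ ((t ∧ (¬u)) ⊕ (u ∨ u)) = T ∨ T = T

T


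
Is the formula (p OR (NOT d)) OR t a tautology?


Build the truth table over {d, p, t}:
d | p | t | φ
-------------
F | F | F | T
T | F | F | F
F | T | F | T
T | T | F | T
F | F | T | T
T | F | T | T
F | T | T | T
T | T | T | T
Counterexample at row 2: with d=T, p=F, t=F, the formula is F.

No, it is not a tautology.


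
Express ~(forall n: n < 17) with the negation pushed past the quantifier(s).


¬(forall x: φ) = exists x: ¬φ, and ¬(exists x: φ) = forall x: ¬φ.
Apply to the universal statement.

exists n: ~(n < 17)


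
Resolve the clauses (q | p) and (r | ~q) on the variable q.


The clauses contain complementary literals q and ~q.
Resolution eliminates this pair and disjoins the remaining literals (merging duplicates).

(p | r)


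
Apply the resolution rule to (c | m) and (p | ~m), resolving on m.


The clauses contain complementary literals m and ~m.
Resolution eliminates this pair and disjoins the remaining literals (merging duplicates).

(c | p)


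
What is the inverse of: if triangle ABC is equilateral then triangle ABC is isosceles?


The inverse of (P → Q) is (¬P → ¬Q). It is equivalent to the converse, not to the original.
Here P = 'triangle ABC is equilateral' and Q = 'triangle ABC is isosceles'.

If not (triangle ABC is equilateral), then not (triangle ABC is isosceles).


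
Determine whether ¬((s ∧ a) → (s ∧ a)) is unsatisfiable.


Truth table over {a, s}:
a | s | φ
---------
F | F | F
T | F | F
F | T | F
T | T | F
Every row is false.

Yes, it is a contradiction.


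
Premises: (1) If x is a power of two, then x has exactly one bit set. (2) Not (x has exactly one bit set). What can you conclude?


Modus tollens: from (P → Q) and ¬Q, infer ¬P.
Q = 'x has exactly one bit set' is denied; since P → Q, P must also fail.

Not (x is a power of two).


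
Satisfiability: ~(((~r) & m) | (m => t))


Search for a satisfying assignment over {m, r, t}.
Try m=True, r=True, t=False: the formula evaluates to True.
A satisfying assignment exists.

Satisfiable.


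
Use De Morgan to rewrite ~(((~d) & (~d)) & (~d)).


De Morgan: the negation of a conjunction is the disjunction of the negations.
Distribute ~ across &, flipping it to |, and negate each literal.

(d | d) | d


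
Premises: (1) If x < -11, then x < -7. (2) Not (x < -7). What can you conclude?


Modus tollens: from (P → Q) and ¬Q, infer ¬P.
Q = 'x < -7' is denied; since P → Q, P must also fail.

Not (x < -11).


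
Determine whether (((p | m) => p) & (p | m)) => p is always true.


Build the truth table over {m, p}:
m | p | φ
---------
False | False | True
True | False | True
False | True | True
True | True | True
Every row evaluates to true.

Yes, it is a tautology.


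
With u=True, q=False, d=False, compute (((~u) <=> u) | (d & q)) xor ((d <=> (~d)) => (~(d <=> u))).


Substitute u=True, q=False, d=False:
~u = False
(~u) <=> u = False <=> True = False
d & q = False & False = False
((~u) <=> u) | (d & q) = False | False = False
~d = True
d <=> (~d) = False <=> True = False
d <=> u = False <=> True = False
~(d <=> u) = True
(d <=> (~d)) => (~(d <=> u)) = False => True = True
(((~u) <=> u) | (d & q)) xor ((d <=> (~d)) => (~(d <=> u))) = False xor True = True

True


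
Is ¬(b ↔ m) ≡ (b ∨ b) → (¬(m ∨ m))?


Compare truth tables:
b | m | φ | ψ
-------------
F | F | F | T
T | F | T | T
F | T | T | T
T | T | F | F
They differ at row 1 (b=F, m=F): φ=F but ψ=T.

No, they are not logically equivalent.


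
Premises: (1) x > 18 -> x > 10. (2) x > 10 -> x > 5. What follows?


Hypothetical syllogism: from (P → Q) and (Q → R), infer (P → R).
Chain the two implications through the shared middle term 'x > 10'.

x > 18 -> x > 5


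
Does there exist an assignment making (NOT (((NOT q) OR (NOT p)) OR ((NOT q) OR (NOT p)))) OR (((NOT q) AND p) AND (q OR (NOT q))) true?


Search for a satisfying assignment over {p, q}.
Try p=T, q=F: the formula evaluates to T.
A satisfying assignment exists.

Satisfiable.


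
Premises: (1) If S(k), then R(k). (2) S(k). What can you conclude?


Modus ponens: from (P → Q) and P, infer Q.
P = 'S(k)' is asserted, and P → Q holds, so Q follows.

R(k).


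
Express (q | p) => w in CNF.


Step 1: Rewrite as ¬(q ∨ p) ∨ w = (¬q ∧ ¬p) ∨ w.
Step 2: Distribute ∨ over ∧.

((~q) | w) & ((~p) | w)


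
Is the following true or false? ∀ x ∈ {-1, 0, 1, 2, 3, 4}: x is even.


Evaluate the predicate on each element: -1:F, 0:T, 1:F, 2:T, 3:F, 4:T.
Counterexample x = -1 fails the predicate.

F


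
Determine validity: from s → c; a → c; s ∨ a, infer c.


This matches the form of proof by cases: the conclusion follows in every model of the premises.

Valid.


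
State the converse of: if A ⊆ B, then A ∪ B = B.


The converse of (P → Q) is (Q → P). It is not in general equivalent to the original.
Here P = 'A ⊆ B' and Q = 'A ∪ B = B'.

If A ∪ B = B, then A ⊆ B.


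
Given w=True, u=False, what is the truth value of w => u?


Implication is false only when antecedent is true and consequent is false.
Substitute: w=True, u=False.
True => False evaluates to False.

False


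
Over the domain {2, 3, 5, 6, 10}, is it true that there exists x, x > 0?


Evaluate the predicate on each element: 2:T, 3:T, 5:T, 6:T, 10:T.
Witness x = 2 satisfies the predicate.

T


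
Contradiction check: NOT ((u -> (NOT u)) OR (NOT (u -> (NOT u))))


Truth table over {u}:
u | φ
-----
F | F
T | F
Every row is false.

Yes, it is a contradiction.


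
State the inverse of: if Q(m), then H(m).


The inverse of (P → Q) is (¬P → ¬Q). It is equivalent to the converse, not to the original.
Here P = 'Q(m)' and Q = 'H(m)'.

If not (Q(m)), then not (H(m)).


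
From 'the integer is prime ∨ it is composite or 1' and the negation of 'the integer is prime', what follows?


Disjunctive syllogism: from (P ∨ Q) and ¬P, infer Q.
One disjunct, 'the integer is prime', is ruled out; the other must hold.

it is composite or 1


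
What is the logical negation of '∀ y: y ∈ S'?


¬(∀ x: φ) = ∃ x: ¬φ, and ¬(∃ x: φ) = ∀ x: ¬φ.
Apply to the universal statement.

∃ y: ¬(y ∈ S)


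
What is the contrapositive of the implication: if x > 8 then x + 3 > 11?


The contrapositive of (P → Q) is (¬Q → ¬P); it is logically equivalent to the original.
Here P = 'x > 8' and Q = 'x + 3 > 11'.

If not (x + 3 > 11), then not (x > 8).


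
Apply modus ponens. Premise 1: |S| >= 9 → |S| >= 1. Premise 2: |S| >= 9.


Modus ponens: from (P → Q) and P, infer Q.
P = '|S| >= 9' is asserted, and P → Q holds, so Q follows.

|S| >= 1.


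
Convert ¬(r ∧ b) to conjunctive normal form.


Step 1: Apply De Morgan: ¬(r ∧ b) = ¬r ∨ ¬b.

(¬r) ∨ (¬b)


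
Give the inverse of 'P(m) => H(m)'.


The inverse of (P → Q) is (¬P → ¬Q). It is equivalent to the converse, not to the original.
Here P = 'P(m)' and Q = 'H(m)'.

If not (P(m)), then not (H(m)).


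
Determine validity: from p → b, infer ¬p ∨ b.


This matches the form of material implication: the conclusion follows in every model of the premises.

Valid.


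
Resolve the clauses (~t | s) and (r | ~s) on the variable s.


The clauses contain complementary literals s and ~s.
Resolution eliminates this pair and disjoins the remaining literals (merging duplicates).

(~t | r)


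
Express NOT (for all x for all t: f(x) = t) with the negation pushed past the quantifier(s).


Negation flips each quantifier (∀↔∃) and negates the inner predicate.
¬(for all x for all t: φ) = there exists x there exists t: ¬φ.

there exists x there exists t: NOT(f(x) = t)


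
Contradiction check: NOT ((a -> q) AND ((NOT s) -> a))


Truth table over {a, q, s}:
a | q | s | φ
-------------
F | F | F | T
T | F | F | T
F | T | F | T
T | T | F | F
F | F | T | F
T | F | T | T
F | T | T | F
T | T | T | F
Satisfying assignment at row 1: a=F, q=F, s=F gives T.

No, it is not a contradiction.


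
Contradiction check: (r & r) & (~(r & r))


Truth table over {r}:
r | φ
-----
False | False
True | False
Every row is false.

Yes, it is a contradiction.


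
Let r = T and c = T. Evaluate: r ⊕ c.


Exclusive or is true when exactly one operand is true.
Substitute: r=T, c=T.
T ⊕ T evaluates to F.

F


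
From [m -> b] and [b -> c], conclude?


Hypothetical syllogism: from (P → Q) and (Q → R), infer (P → R).
Chain the two implications through the shared middle term 'b'.

m -> c


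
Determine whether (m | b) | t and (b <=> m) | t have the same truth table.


Compare truth tables:
b | m | t | φ | ψ
-----------------
False | False | False | False | True
True | False | False | True | False
False | True | False | True | False
True | True | False | True | True
False | False | True | True | True
True | False | True | True | True
False | True | True | True | True
True | True | True | True | True
They differ at row 1 (b=False, m=False, t=False): φ=False but ψ=True.

No, they are not logically equivalent.


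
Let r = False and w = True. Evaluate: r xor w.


Exclusive or is true when exactly one operand is true.
Substitute: r=False, w=True.
False xor True evaluates to True.

True


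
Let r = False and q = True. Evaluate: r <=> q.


Biconditional is true when both operands have the same truth value.
Substitute: r=False, q=True.
False <=> True evaluates to False.

False


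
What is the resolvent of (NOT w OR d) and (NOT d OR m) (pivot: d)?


The clauses contain complementary literals d and NOTd.
Resolution eliminates this pair and disjoins the remaining literals (merging duplicates).

(NOT w OR m)


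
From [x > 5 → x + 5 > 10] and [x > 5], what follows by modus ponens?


Modus ponens: from (P → Q) and P, infer Q.
P = 'x > 5' is asserted, and P → Q holds, so Q follows.

x + 5 > 10.


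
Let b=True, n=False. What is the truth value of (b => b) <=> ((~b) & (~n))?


Substitute b=True, n=False:
b => b = True => True = True
~b = False
~n = True
(~b) & (~n) = False & True = False
(b => b) <=> ((~b) & (~n)) = True <=> False = False

False


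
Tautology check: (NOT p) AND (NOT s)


Build the truth table over {p, s}:
p | s | φ
---------
F | F | T
T | F | F
F | T | F
T | T | F
Counterexample at row 2: with p=T, s=F, the formula is F.

No, it is not a tautology.


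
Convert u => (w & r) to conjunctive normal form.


Step 1: Rewrite u → (w ∧ r) as ¬u ∨ (w ∧ r).
Step 2: Distribute ∨ over ∧.

((~u) | w) & ((~u) | r)


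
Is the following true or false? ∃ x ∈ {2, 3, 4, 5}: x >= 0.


Evaluate the predicate on each element: 2:T, 3:T, 4:T, 5:T.
Witness x = 2 satisfies the predicate.

T


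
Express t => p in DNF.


Step 1: Rewrite t → p as ¬t ∨ p.

(~t) | p


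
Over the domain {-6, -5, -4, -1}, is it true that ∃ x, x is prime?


Evaluate the predicate on each element: -6:F, -5:F, -4:F, -1:F.
No element satisfies the predicate.

F


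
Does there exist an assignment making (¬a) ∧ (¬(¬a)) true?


Check all 2 assignments over {a}:
a | φ
-----
F | F
T | F
No assignment makes the formula true.

Unsatisfiable.


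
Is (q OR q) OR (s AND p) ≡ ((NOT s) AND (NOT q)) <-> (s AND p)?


Compare truth tables:
p | q | s | φ | ψ
-----------------
F | F | F | F | F
T | F | F | F | F
F | T | F | T | T
T | T | F | T | T
F | F | T | F | T
T | F | T | T | F
F | T | T | T | T
T | T | T | T | F
They differ at row 5 (p=F, q=F, s=T): φ=F but ψ=T.

No, they are not logically equivalent.


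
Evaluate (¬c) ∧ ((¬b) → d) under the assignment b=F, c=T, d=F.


Substitute b=F, c=T, d=F:
¬c = F
¬b = T
(¬b) → d = T → F = F
(¬c) ∧ ((¬b) → d) = F ∧ F = F

F


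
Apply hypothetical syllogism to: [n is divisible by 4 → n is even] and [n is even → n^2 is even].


Hypothetical syllogism: from (P → Q) and (Q → R), infer (P → R).
Chain the two implications through the shared middle term 'n is even'.

n is divisible by 4 → n^2 is even


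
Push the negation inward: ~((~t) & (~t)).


De Morgan: the negation of a conjunction is the disjunction of the negations.
Distribute ~ across &, flipping it to |, and negate each literal.

t | t


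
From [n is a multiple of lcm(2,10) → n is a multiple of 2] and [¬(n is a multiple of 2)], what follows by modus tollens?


Modus tollens: from (P → Q) and ¬Q, infer ¬P.
Q = 'n is a multiple of 2' is denied; since P → Q, P must also fail.

Not (n is a multiple of lcm(2,10)).


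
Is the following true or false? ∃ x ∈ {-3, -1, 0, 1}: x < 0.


Evaluate the predicate on each element: -3:T, -1:T, 0:F, 1:F.
Witness x = -3 satisfies the predicate.

T


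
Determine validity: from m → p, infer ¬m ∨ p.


This matches the form of material implication: the conclusion follows in every model of the premises.

Valid.


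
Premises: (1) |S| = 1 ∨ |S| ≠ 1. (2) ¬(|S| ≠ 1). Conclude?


Disjunctive syllogism: from (P ∨ Q) and ¬P, infer Q.
One disjunct, '|S| ≠ 1', is ruled out; the other must hold.

|S| = 1


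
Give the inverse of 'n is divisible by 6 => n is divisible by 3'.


The inverse of (P → Q) is (¬P → ¬Q). It is equivalent to the converse, not to the original.
Here P = 'n is divisible by 6' and Q = 'n is divisible by 3'.

If not (n is divisible by 6), then not (n is divisible by 3).


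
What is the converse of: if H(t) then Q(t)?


The converse of (P → Q) is (Q → P). It is not in general equivalent to the original.
Here P = 'H(t)' and Q = 'Q(t)'.

If Q(t), then H(t).


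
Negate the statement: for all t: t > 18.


¬(for all x: φ) = there exists x: ¬φ, and ¬(there exists x: φ) = for all x: ¬φ.
Apply to the universal statement.

there exists t: NOT(t > 18)


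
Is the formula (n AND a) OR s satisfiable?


Search for a satisfying assignment over {a, n, s}.
Try a=T, n=T, s=F: the formula evaluates to T.
A satisfying assignment exists.

Satisfiable.


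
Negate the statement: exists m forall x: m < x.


Negation flips each quantifier (∀↔∃) and negates the inner predicate.
¬(exists m forall x: φ) = forall m exists x: ¬φ.

forall m exists x: ~(m < x)


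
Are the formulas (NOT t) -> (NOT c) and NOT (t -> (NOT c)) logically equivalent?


Compare truth tables:
c | t | φ | ψ
-------------
F | F | T | F
T | F | F | F
F | T | T | F
T | T | T | T
They differ at row 1 (c=F, t=F): φ=T but ψ=F.

No, they are not logically equivalent.


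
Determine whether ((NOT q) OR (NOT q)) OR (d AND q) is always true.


Build the truth table over {d, q}:
d | q | φ
---------
F | F | T
T | F | T
F | T | F
T | T | T
Counterexample at row 3: with d=F, q=T, the formula is F.

No, it is not a tautology.


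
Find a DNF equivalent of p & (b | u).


Step 1: Distribute ∧ over ∨: p ∧ (b ∨ u) = (p ∧ b) ∨ (p ∧ u).

(p & b) | (p & u)


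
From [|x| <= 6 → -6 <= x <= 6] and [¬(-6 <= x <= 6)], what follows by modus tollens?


Modus tollens: from (P → Q) and ¬Q, infer ¬P.
Q = '-6 <= x <= 6' is denied; since P → Q, P must also fail.

Not (|x| <= 6).


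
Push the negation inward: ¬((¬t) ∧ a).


De Morgan: the negation of a conjunction is the disjunction of the negations.
Distribute ¬ across ∧, flipping it to ∨, and negate each literal.

t ∨ (¬a)


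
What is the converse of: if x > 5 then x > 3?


The converse of (P → Q) is (Q → P). It is not in general equivalent to the original.
Here P = 'x > 5' and Q = 'x > 3'.

If x > 3, then x > 5.


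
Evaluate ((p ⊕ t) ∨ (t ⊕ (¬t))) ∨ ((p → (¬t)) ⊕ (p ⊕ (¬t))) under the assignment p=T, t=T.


Substitute p=T, t=T:
p ⊕ t = T ⊕ T = F
¬t = F
t ⊕ (¬t) = T ⊕ F = T
(p ⊕ t) ∨ (t ⊕ (¬t)) = F ∨ T = T
¬t = F
p → (¬t) = T → F = F
¬t = F
p ⊕ (¬t) = T ⊕ F = T
(p → (¬t)) ⊕ (p ⊕ (¬t)) = F ⊕ T = T
((p ⊕ t) ∨ (t ⊕ (¬t))) ∨ ((p → (¬t)) ⊕ (p ⊕ (¬t))) = T ∨ T = T

T


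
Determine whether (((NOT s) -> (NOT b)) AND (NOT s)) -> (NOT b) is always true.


Build the truth table over {b, s}:
b | s | φ
---------
F | F | T
T | F | T
F | T | T
T | T | T
Every row evaluates to true.

Yes, it is a tautology.


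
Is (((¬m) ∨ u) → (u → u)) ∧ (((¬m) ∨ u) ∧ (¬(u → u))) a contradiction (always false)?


Truth table over {m, u}:
m | u | φ
---------
F | F | F
T | F | F
F | T | F
T | T | F
Every row is false.

Yes, it is a contradiction.


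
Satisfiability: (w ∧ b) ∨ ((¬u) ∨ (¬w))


Search for a satisfying assignment over {b, u, w}.
Try b=F, u=F, w=F: the formula evaluates to T.
A satisfying assignment exists.

Satisfiable.


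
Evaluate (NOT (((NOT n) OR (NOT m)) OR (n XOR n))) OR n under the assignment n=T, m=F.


Substitute n=T, m=F:
NOT n = F
NOT m = T
(NOT n) OR (NOT m) = F OR T = T
n XOR n = T XOR T = F
((NOT n) OR (NOT m)) OR (n XOR n) = T OR F = T
NOT (((NOT n) OR (NOT m)) OR (n XOR n)) = F
(NOT (((NOT n) OR (NOT m)) OR (n XOR n))) OR n = F OR T = T

T


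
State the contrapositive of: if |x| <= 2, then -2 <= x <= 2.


The contrapositive of (P → Q) is (¬Q → ¬P); it is logically equivalent to the original.
Here P = '|x| <= 2' and Q = '-2 <= x <= 2'.

If not (-2 <= x <= 2), then not (|x| <= 2).


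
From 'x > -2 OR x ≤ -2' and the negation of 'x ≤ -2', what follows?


Disjunctive syllogism: from (P ∨ Q) and ¬P, infer Q.
One disjunct, 'x ≤ -2', is ruled out; the other must hold.

x > -2


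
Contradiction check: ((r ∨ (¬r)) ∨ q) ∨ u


Truth table over {q, r, u}:
q | r | u | φ
-------------
F | F | F | T
T | F | F | T
F | T | F | T
T | T | F | T
F | F | T | T
T | F | T | T
F | T | T | T
T | T | T | T
Satisfying assignment at row 1: q=F, r=F, u=F gives T.

No, it is not a contradiction.


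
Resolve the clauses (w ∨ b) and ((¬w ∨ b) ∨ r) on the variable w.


The clauses contain complementary literals w and ¬w.
Resolution eliminates this pair and disjoins the remaining literals (merging duplicates).

(b ∨ r)


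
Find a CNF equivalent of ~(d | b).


Step 1: Apply De Morgan: ¬(d ∨ b) = ¬d ∧ ¬b.

(~d) & (~b)


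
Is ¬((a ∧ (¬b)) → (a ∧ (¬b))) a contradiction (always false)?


Truth table over {a, b}:
a | b | φ
---------
F | F | F
T | F | F
F | T | F
T | T | F
Every row is false.

Yes, it is a contradiction.


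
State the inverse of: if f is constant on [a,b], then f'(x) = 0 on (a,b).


The inverse of (P → Q) is (¬P → ¬Q). It is equivalent to the converse, not to the original.
Here P = 'f is constant on [a,b]' and Q = 'f'(x) = 0 on (a,b)'.

If not (f is constant on [a,b]), then not (f'(x) = 0 on (a,b)).


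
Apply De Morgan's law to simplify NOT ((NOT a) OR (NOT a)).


De Morgan: the negation of a disjunction is the conjunction of the negations.
Distribute NOT across OR, flipping it to AND, and negate each literal.

a AND a


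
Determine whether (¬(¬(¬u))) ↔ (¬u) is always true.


Build the truth table over {u}:
u | φ
-----
F | T
T | T
Every row evaluates to true.

Yes, it is a tautology.


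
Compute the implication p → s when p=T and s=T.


Implication is false only when antecedent is true and consequent is false.
Substitute: p=T, s=T.
T → T evaluates to T.

T


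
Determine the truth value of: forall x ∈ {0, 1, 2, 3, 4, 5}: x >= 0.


Evaluate the predicate on each element: 0:True, 1:True, 2:True, 3:True, 4:True, 5:True.
Every element satisfies the predicate.

True


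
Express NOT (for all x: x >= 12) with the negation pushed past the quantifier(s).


¬(for all x: φ) = there exists x: ¬φ, and ¬(there exists x: φ) = for all x: ¬φ.
Apply to the universal statement.

there exists x: NOT(x >= 12)


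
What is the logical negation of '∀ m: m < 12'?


¬(∀ x: φ) = ∃ x: ¬φ, and ¬(∃ x: φ) = ∀ x: ¬φ.
Apply to the universal statement.

∃ m: ¬(m < 12)


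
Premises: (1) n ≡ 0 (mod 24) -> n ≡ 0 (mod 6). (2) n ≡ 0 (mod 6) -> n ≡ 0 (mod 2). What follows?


Hypothetical syllogism: from (P → Q) and (Q → R), infer (P → R).
Chain the two implications through the shared middle term 'n ≡ 0 (mod 6)'.

n ≡ 0 (mod 24) -> n ≡ 0 (mod 2)


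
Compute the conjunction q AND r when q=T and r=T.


Conjunction is true only when both operands are true.
Substitute: q=T, r=T.
T AND T evaluates to T.

T


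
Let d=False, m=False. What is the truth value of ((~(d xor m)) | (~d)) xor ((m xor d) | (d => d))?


Substitute d=False, m=False:
d xor m = False xor False = False
~(d xor m) = True
~d = True
(~(d xor m)) | (~d) = True | True = True
m xor d = False xor False = False
d => d = False => False = True
(m xor d) | (d => d) = False | True = True
((~(d xor m)) | (~d)) xor ((m xor d) | (d => d)) = True xor True = False

False


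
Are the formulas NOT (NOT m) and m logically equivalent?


Compare truth tables:
m | φ | ψ
---------
F | F | F
T | T | T
The columns φ and ψ agree on every row.

Yes, they are logically equivalent.


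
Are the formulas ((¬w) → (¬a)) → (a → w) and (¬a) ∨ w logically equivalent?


Compare truth tables:
a | w | φ | ψ
-------------
F | F | T | T
T | F | T | F
F | T | T | T
T | T | T | T
They differ at row 2 (a=T, w=F): φ=T but ψ=F.

No, they are not logically equivalent.


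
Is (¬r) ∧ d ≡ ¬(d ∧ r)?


Compare truth tables:
d | r | φ | ψ
-------------
F | F | F | T
T | F | T | T
F | T | F | T
T | T | F | F
They differ at row 1 (d=F, r=F): φ=F but ψ=T.

No, they are not logically equivalent.


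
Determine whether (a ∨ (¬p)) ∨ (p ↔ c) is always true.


Build the truth table over {a, c, p}:
a | c | p | φ
-------------
F | F | F | T
T | F | F | T
F | T | F | T
T | T | F | T
F | F | T | F
T | F | T | T
F | T | T | T
T | T | T | T
Counterexample at row 5: with a=F, c=F, p=T, the formula is F.

No, it is not a tautology.


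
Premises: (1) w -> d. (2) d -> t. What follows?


Hypothetical syllogism: from (P → Q) and (Q → R), infer (P → R).
Chain the two implications through the shared middle term 'd'.

w -> t
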